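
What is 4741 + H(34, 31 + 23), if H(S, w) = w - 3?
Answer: 4792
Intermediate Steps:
H(S, w) = -3 + w
4741 + H(34, 31 + 23) = 4741 + (-3 + (31 + 23)) = 4741 + (-3 + 54) = 4741 + 51 = 4792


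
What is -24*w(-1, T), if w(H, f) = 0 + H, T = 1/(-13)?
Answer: 24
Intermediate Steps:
T = -1/13 ≈ -0.076923
w(H, f) = H
-24*w(-1, T) = -24*(-1) = 24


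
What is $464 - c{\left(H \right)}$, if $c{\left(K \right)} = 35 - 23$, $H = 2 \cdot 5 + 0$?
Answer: $452$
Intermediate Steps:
$H = 10$ ($H = 10 + 0 = 10$)
$c{\left(K \right)} = 12$
$464 - c{\left(H \right)} = 464 - 12 = 452$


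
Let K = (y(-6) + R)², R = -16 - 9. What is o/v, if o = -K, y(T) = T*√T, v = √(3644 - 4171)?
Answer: -300*√3162/527 + 409*I*√527/527 ≈ -32.01 + 17.816*I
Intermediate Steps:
v = I*√527 (v = √(-527) = I*√527 ≈ 22.956*I)
y(T) = T^(3/2)
R = -25
K = (-25 - 6*I*√6)² (K = ((-6)^(3/2) - 25)² = (-6*I*√6 - 25)² = (-25 - 6*I*√6)² ≈ 409.0 + 734.85*I)
o = -409 - 300*I*√6 (o = -(409 + 300*I*√6) = -409 - 300*I*√6 ≈ -409.0 - 734.85*I)
o/v = (-409 - 300*I*√6)/((I*√527)) = (-409 - 300*I*√6)*(-I*√527/527) = -I*√527*(-409 - 300*I*√6)/527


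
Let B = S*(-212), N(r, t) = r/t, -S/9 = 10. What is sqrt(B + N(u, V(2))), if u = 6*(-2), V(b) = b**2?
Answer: sqrt(19077) ≈ 138.12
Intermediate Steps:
S = -90 (S = -9*10 = -90)
u = -12
B = 19080 (B = -90*(-212) = 19080)
sqrt(B + N(u, V(2))) = sqrt(19080 - 12/(2**2)) = sqrt(19080 - 12/4) = sqrt(19080 - 12*1/4) = sqrt(19080 - 3) = sqrt(19077)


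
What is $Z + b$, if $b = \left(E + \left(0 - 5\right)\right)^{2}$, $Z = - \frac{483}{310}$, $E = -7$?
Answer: $\frac{44157}{310} \approx 142.44$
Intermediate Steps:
$Z = - \frac{483}{310}$ ($Z = \left(-483\right) \frac{1}{310} = - \frac{483}{310} \approx -1.5581$)
$b = 144$ ($b = \left(-7 + \left(0 - 5\right)\right)^{2} = \left(-7 - 5\right)^{2} = \left(-12\right)^{2} = 144$)
$Z + b = - \frac{483}{310} + 144 = \frac{44157}{310}$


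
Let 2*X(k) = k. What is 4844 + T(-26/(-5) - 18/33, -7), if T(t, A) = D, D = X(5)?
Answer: 9693/2 ≈ 4846.5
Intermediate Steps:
X(k) = k/2
D = 5/2 (D = (½)*5 = 5/2 ≈ 2.5000)
T(t, A) = 5/2
4844 + T(-26/(-5) - 18/33, -7) = 4844 + 5/2 = 9693/2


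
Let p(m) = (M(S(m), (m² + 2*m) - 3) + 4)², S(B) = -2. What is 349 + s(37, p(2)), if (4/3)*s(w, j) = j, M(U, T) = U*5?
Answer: 376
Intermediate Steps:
M(U, T) = 5*U
p(m) = 36 (p(m) = (5*(-2) + 4)² = (-10 + 4)² = (-6)² = 36)
s(w, j) = 3*j/4
349 + s(37, p(2)) = 349 + (¾)*36 = 349 + 27 = 376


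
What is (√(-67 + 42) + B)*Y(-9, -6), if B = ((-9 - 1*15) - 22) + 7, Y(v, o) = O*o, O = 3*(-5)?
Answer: -3510 + 450*I ≈ -3510.0 + 450.0*I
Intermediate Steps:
O = -15
Y(v, o) = -15*o
B = -39 (B = ((-9 - 15) - 22) + 7 = (-24 - 22) + 7 = -46 + 7 = -39)
(√(-67 + 42) + B)*Y(-9, -6) = (√(-67 + 42) - 39)*(-15*(-6)) = (√(-25) - 39)*90 = (5*I - 39)*90 = (-39 + 5*I)*90 = -3510 + 450*I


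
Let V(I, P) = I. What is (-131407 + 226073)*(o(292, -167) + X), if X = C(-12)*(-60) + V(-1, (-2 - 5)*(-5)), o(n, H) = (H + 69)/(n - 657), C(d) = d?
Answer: 24852948978/365 ≈ 6.8090e+7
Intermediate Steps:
o(n, H) = (69 + H)/(-657 + n)
X = 719 (X = -12*(-60) - 1 = 720 - 1 = 719)
(-131407 + 226073)*(o(292, -167) + X) = (-131407 + 226073)*((69 - 167)/(-657 + 292) + 719) = 94666*(-98/(-365) + 719) = 94666*(-1/365*(-98) + 719) = 94666*(98/365 + 719) = 94666*(262533/365) = 24852948978/365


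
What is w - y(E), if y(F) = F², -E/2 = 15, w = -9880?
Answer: -10780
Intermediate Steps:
E = -30 (E = -2*15 = -30)
w - y(E) = -9880 - 1*(-30)² = -9880 - 1*900 = -9880 - 900 = -10780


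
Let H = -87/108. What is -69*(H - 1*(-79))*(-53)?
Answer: 3431485/12 ≈ 2.8596e+5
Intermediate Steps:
H = -29/36 (H = -87*1/108 = -29/36 ≈ -0.80556)
-69*(H - 1*(-79))*(-53) = -69*(-29/36 - 1*(-79))*(-53) = -69*(-29/36 + 79)*(-53) = -69*2815/36*(-53) = -64745/12*(-53) = 3431485/12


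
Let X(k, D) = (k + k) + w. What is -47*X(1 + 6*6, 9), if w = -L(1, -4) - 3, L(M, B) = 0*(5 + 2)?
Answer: -3337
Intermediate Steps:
L(M, B) = 0 (L(M, B) = 0*7 = 0)
w = -3 (w = -1*0 - 3 = 0 - 3 = -3)
X(k, D) = -3 + 2*k (X(k, D) = (k + k) - 3 = 2*k - 3 = -3 + 2*k)
-47*X(1 + 6*6, 9) = -47*(-3 + 2*(1 + 6*6)) = -47*(-3 + 2*(1 + 36)) = -47*(-3 + 2*37) = -47*(-3 + 74) = -47*71 = -3337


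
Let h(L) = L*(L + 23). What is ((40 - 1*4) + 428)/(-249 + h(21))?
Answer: 464/675 ≈ 0.68741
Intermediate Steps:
h(L) = L*(23 + L)
((40 - 1*4) + 428)/(-249 + h(21)) = ((40 - 1*4) + 428)/(-249 + 21*(23 + 21)) = ((40 - 4) + 428)/(-249 + 21*44) = (36 + 428)/(-249 + 924) = 464/675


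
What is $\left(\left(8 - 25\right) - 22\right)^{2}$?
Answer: $1521$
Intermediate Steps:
$\left(\left(8 - 25\right) - 22\right)^{2} = \left(\left(8 - 25\right) + \left(-12 + \left(-11 + 1\right)\right)\right)^{2} = \left(-17 - 22\right)^{2} = \left(-39\right)^{2} = 1521$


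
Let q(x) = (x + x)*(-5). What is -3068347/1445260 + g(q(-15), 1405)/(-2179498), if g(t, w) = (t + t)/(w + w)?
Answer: -939587610726643/442566749766940 ≈ -2.1230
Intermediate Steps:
q(x) = -10*x (q(x) = (2*x)*(-5) = -10*x)
g(t, w) = t/w (g(t, w) = (2*t)/((2*w)) = (2*t)*(1/(2*w)) = t/w)
-3068347/1445260 + g(q(-15), 1405)/(-2179498) = -3068347/1445260 + (-10*(-15)/1405)/(-2179498) = -3068347*1/1445260 + (150*(1/1405))*(-1/2179498) = -3068347/1445260 + (30/281)*(-1/2179498) = -3068347/1445260 - 15/306219469 = -939587610726643/442566749766940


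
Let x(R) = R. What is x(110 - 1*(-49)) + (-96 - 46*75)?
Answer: -3387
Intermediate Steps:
x(110 - 1*(-49)) + (-96 - 46*75) = (110 - 1*(-49)) + (-96 - 46*75) = (110 + 49) + (-96 - 3450) = 159 - 3546 = -3387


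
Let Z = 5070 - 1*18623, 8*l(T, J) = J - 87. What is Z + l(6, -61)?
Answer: -27143/2 ≈ -13572.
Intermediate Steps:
l(T, J) = -87/8 + J/8 (l(T, J) = (J - 87)/8 = (-87 + J)/8 = -87/8 + J/8)
Z = -13553 (Z = 5070 - 18623 = -13553)
Z + l(6, -61) = -13553 + (-87/8 + (1/8)*(-61)) = -13553 + (-87/8 - 61/8) = -13553 - 37/2 = -27143/2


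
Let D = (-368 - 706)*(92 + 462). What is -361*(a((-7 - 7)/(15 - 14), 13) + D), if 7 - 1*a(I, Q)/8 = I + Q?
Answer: 214770452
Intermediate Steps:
a(I, Q) = 56 - 8*I - 8*Q (a(I, Q) = 56 - 8*(I + Q) = 56 + (-8*I - 8*Q) = 56 - 8*I - 8*Q)
D = -594996 (D = -1074*554 = -594996)
-361*(a((-7 - 7)/(15 - 14), 13) + D) = -361*((56 - 8*(-7 - 7)/(15 - 14) - 8*13) - 594996) = -361*((56 - (-112)/1 - 104) - 594996) = -361*((56 - (-112) - 104) - 594996) = -361*((56 - 8*(-14) - 104) - 594996) = -361*((56 + 112 - 104) - 594996) = -361*(64 - 594996) = -361*(-594932) = 214770452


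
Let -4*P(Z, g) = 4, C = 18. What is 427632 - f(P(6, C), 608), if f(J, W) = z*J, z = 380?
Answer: 428012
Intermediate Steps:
P(Z, g) = -1 (P(Z, g) = -¼*4 = -1)
f(J, W) = 380*J
427632 - f(P(6, C), 608) = 427632 - 380*(-1) = 427632 - 1*(-380) = 427632 + 380 = 428012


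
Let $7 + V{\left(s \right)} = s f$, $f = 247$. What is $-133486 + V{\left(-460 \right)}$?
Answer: $-247113$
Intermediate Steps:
$V{\left(s \right)} = -7 + 247 s$ ($V{\left(s \right)} = -7 + s 247 = -7 + 247 s$)
$-133486 + V{\left(-460 \right)} = -133486 + \left(-7 + 247 \left(-460\right)\right) = -133486 - 113627 = -247113$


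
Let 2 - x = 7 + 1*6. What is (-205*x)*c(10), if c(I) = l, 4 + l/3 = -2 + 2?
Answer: -27060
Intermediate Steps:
l = -12 (l = -12 + 3*(-2 + 2) = -12 + 3*0 = -12 + 0 = -12)
c(I) = -12
x = -11 (x = 2 - (7 + 1*6) = 2 - (7 + 6) = 2 - 1*13 = 2 - 13 = -11)
(-205*x)*c(10) = -205*(-11)*(-12) = 2255*(-12) = -27060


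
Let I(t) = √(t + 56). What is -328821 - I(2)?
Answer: -328821 - √58 ≈ -3.2883e+5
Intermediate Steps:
I(t) = √(56 + t)
-328821 - I(2) = -328821 - √(56 + 2) = -328821 - √58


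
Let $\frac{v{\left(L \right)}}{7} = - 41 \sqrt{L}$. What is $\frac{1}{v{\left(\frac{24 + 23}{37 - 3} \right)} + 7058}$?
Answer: $\frac{239972}{1689851033} + \frac{287 \sqrt{1598}}{1689851033} \approx 0.0001488$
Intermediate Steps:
$v{\left(L \right)} = - 287 \sqrt{L}$ ($v{\left(L \right)} = 7 \left(- 41 \sqrt{L}\right) = - 287 \sqrt{L}$)
$\frac{1}{v{\left(\frac{24 + 23}{37 - 3} \right)} + 7058} = \frac{1}{- 287 \sqrt{\frac{24 + 23}{37 - 3}} + 7058} = \frac{1}{- 287 \sqrt{\frac{47}{34}} + 7058} = \frac{1}{- 287 \frac{\sqrt{1598}}{34} + 7058} = \frac{1}{- \frac{287 \sqrt{1598}}{34} + 7058} = \frac{1}{7058 - \frac{287 \sqrt{1598}}{34}}$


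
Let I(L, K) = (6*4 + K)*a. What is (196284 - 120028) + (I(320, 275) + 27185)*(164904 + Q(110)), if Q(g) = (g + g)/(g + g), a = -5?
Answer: 4236485706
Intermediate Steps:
I(L, K) = -120 - 5*K (I(L, K) = (6*4 + K)*(-5) = (24 + K)*(-5) = -120 - 5*K)
Q(g) = 1 (Q(g) = (2*g)/((2*g)) = (2*g)*(1/(2*g)) = 1)
(196284 - 120028) + (I(320, 275) + 27185)*(164904 + Q(110)) = (196284 - 120028) + ((-120 - 5*275) + 27185)*(164904 + 1) = 76256 + ((-120 - 1375) + 27185)*164905 = 76256 + (-1495 + 27185)*164905 = 76256 + 25690*164905 = 76256 + 4236409450 = 4236485706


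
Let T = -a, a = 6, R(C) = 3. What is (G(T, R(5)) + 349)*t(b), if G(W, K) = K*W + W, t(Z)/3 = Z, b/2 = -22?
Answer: -42900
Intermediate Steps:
b = -44 (b = 2*(-22) = -44)
t(Z) = 3*Z
T = -6 (T = -1*6 = -6)
G(W, K) = W + K*W
(G(T, R(5)) + 349)*t(b) = (-6*(1 + 3) + 349)*(3*(-44)) = (-6*4 + 349)*(-132) = (-24 + 349)*(-132) = 325*(-132) = -42900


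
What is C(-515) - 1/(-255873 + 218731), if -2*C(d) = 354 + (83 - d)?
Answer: -17679591/37142 ≈ -476.00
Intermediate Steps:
C(d) = -437/2 + d/2 (C(d) = -(354 + (83 - d))/2 = -(437 - d)/2 = -437/2 + d/2)
C(-515) - 1/(-255873 + 218731) = (-437/2 + (½)*(-515)) - 1/(-255873 + 218731) = (-437/2 - 515/2) - 1/(-37142) = -476 - 1*(-1/37142) = -476 + 1/37142 = -17679591/37142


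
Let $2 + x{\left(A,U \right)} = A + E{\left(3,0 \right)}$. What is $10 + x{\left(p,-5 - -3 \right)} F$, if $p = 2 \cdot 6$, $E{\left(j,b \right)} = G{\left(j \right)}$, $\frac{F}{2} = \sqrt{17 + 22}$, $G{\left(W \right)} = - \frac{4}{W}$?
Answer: $10 + \frac{52 \sqrt{39}}{3} \approx 118.25$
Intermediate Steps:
$F = 2 \sqrt{39}$ ($F = 2 \sqrt{17 + 22} = 2 \sqrt{39} \approx 12.49$)
$E{\left(j,b \right)} = - \frac{4}{j}$
$p = 12$
$x{\left(A,U \right)} = - \frac{10}{3} + A$ ($x{\left(A,U \right)} = -2 + \left(A - \frac{4}{3}\right) = -2 + \left(- \frac{4}{3} + A\right) = - \frac{10}{3} + A$)
$10 + x{\left(p,-5 - -3 \right)} F = 10 + \left(- \frac{10}{3} + 12\right) 2 \sqrt{39} = 10 + \frac{26 \cdot 2 \sqrt{39}}{3} = 10 + \frac{52 \sqrt{39}}{3}$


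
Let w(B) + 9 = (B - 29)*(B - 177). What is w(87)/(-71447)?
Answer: 5229/71447 ≈ 0.073187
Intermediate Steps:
w(B) = -9 + (-177 + B)*(-29 + B) (w(B) = -9 + (B - 29)*(B - 177) = -9 + (-29 + B)*(-177 + B) = -9 + (-177 + B)*(-29 + B))
w(87)/(-71447) = (5124 + 87² - 206*87)/(-71447) = (5124 + 7569 - 17922)*(-1/71447) = -5229*(-1/71447) = 5229/71447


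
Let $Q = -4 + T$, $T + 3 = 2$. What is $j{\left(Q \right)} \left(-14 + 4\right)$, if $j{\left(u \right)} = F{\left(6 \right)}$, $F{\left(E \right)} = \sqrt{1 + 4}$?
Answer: $- 10 \sqrt{5} \approx -22.361$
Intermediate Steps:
$T = -1$ ($T = -3 + 2 = -1$)
$F{\left(E \right)} = \sqrt{5}$
$Q = -5$ ($Q = -4 - 1 = -5$)
$j{\left(u \right)} = \sqrt{5}$
$j{\left(Q \right)} \left(-14 + 4\right) = \sqrt{5} \left(-14 + 4\right) = \sqrt{5} \left(-10\right) = - 10 \sqrt{5}$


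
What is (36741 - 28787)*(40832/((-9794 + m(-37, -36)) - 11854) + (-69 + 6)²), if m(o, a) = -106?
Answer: 343218257738/10877 ≈ 3.1554e+7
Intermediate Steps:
(36741 - 28787)*(40832/((-9794 + m(-37, -36)) - 11854) + (-69 + 6)²) = (36741 - 28787)*(40832/((-9794 - 106) - 11854) + (-69 + 6)²) = 7954*(40832/(-9900 - 11854) + (-63)²) = 7954*(40832/(-21754) + 3969) = 7954*(40832*(-1/21754) + 3969) = 7954*(-20416/10877 + 3969) = 7954*(43150397/10877) = 343218257738/10877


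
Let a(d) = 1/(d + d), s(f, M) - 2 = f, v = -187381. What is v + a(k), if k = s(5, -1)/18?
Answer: -1311658/7 ≈ -1.8738e+5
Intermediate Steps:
s(f, M) = 2 + f
k = 7/18 (k = (2 + 5)/18 = 7*(1/18) = 7/18 ≈ 0.38889)
a(d) = 1/(2*d)
v + a(k) = -187381 + 1/(2*(7/18)) = -187381 + (1/2)*(18/7) = -187381 + 9/7 = -1311658/7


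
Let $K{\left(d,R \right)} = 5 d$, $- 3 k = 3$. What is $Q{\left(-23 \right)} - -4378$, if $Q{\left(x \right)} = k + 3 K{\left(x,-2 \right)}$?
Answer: $4032$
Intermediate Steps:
$k = -1$ ($k = \left(- \frac{1}{3}\right) 3 = -1$)
$Q{\left(x \right)} = -1 + 15 x$ ($Q{\left(x \right)} = -1 + 3 \cdot 5 x = -1 + 15 x$)
$Q{\left(-23 \right)} - -4378 = \left(-1 + 15 \left(-23\right)\right) - -4378 = \left(-1 - 345\right) + 4378 = -346 + 4378 = 4032$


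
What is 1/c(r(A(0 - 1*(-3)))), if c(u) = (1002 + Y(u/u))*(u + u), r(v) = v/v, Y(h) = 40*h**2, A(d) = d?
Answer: 1/2084 ≈ 0.00047985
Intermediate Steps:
r(v) = 1
c(u) = 2084*u (c(u) = (1002 + 40*(u/u)**2)*(u + u) = (1002 + 40*1**2)*(2*u) = (1002 + 40*1)*(2*u) = (1002 + 40)*(2*u) = 1042*(2*u) = 2084*u)
1/c(r(A(0 - 1*(-3)))) = 1/(2084*1) = 1/2084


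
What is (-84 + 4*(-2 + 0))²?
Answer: 8464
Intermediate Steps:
(-84 + 4*(-2 + 0))² = (-84 + 4*(-2))² = (-84 - 8)² = (-92)² = 8464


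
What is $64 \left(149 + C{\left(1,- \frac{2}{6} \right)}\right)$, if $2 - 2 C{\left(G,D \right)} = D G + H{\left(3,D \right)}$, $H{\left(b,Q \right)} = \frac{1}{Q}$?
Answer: $\frac{29120}{3} \approx 9706.7$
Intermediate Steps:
$C{\left(G,D \right)} = 1 - \frac{1}{2 D} - \frac{D G}{2}$ ($C{\left(G,D \right)} = 1 - \frac{D G + \frac{1}{D}}{2} = 1 - \frac{\frac{1}{D} + D G}{2} = 1 - \left(\frac{1}{2 D} + \frac{D G}{2}\right) = 1 - \frac{1}{2 D} - \frac{D G}{2}$)
$64 \left(149 + C{\left(1,- \frac{2}{6} \right)}\right) = 64 \left(149 + \frac{-1 + - \frac{2}{6} \left(2 - - \frac{2}{6} \cdot 1\right)}{2 \left(- \frac{2}{6}\right)}\right) = 64 \left(149 + \frac{-1 + \left(-2\right) \frac{1}{6} \left(2 - \left(-2\right) \frac{1}{6} \cdot 1\right)}{2 \left(\left(-2\right) \frac{1}{6}\right)}\right) = 64 \left(149 + \frac{-1 - \frac{2 - \left(- \frac{1}{3}\right) 1}{3}}{2 \left(- \frac{1}{3}\right)}\right) = 64 \left(149 + \frac{1}{2} \left(-3\right) \left(-1 - \frac{2 + \frac{1}{3}}{3}\right)\right) = 64 \left(149 + \frac{1}{2} \left(-3\right) \left(-1 - \frac{7}{9}\right)\right) = 64 \left(149 + \frac{1}{2} \left(-3\right) \left(- \frac{16}{9}\right)\right) = 64 \left(149 + \frac{8}{3}\right) = 64 \cdot \frac{455}{3} = \frac{29120}{3}$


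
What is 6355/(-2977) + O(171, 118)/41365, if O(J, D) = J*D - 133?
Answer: -40640122/24628721 ≈ -1.6501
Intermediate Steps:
O(J, D) = -133 + D*J (O(J, D) = D*J - 133 = -133 + D*J)
6355/(-2977) + O(171, 118)/41365 = 6355/(-2977) + (-133 + 118*171)/41365 = 6355*(-1/2977) + (-133 + 20178)*(1/41365) = -6355/2977 + 20045*(1/41365) = -6355/2977 + 4009/8273 = -40640122/24628721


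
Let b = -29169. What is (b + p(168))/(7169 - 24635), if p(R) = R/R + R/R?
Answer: 29167/17466 ≈ 1.6699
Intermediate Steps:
p(R) = 2 (p(R) = 1 + 1 = 2)
(b + p(168))/(7169 - 24635) = (-29169 + 2)/(7169 - 24635) = -29167/(-17466) = -29167*(-1/17466) = 29167/17466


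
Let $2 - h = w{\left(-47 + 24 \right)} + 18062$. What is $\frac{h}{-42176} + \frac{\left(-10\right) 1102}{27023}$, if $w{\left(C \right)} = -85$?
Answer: $\frac{20958905}{1139722048} \approx 0.018389$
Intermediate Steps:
$h = -17975$ ($h = 2 - \left(-85 + 18062\right) = 2 - 17977 = -17975$)
$\frac{h}{-42176} + \frac{\left(-10\right) 1102}{27023} = - \frac{17975}{-42176} + \frac{\left(-10\right) 1102}{27023} = \left(-17975\right) \left(- \frac{1}{42176}\right) - \frac{11020}{27023} = \frac{17975}{42176} - \frac{11020}{27023} = \frac{20958905}{1139722048}$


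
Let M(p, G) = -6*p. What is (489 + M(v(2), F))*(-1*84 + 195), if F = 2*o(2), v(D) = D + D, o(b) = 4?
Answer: 51615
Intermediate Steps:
v(D) = 2*D
F = 8 (F = 2*4 = 8)
(489 + M(v(2), F))*(-1*84 + 195) = (489 - 12*2)*(-1*84 + 195) = (489 - 6*4)*(-84 + 195) = (489 - 24)*111 = 465*111 = 51615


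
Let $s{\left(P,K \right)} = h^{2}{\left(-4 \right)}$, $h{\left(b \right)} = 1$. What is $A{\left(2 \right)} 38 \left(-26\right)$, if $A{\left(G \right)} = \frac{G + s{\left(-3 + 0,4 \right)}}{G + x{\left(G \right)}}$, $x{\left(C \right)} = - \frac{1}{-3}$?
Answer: $- \frac{8892}{7} \approx -1270.3$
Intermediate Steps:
$x{\left(C \right)} = \frac{1}{3}$ ($x{\left(C \right)} = \left(-1\right) \left(- \frac{1}{3}\right) = \frac{1}{3}$)
$s{\left(P,K \right)} = 1$ ($s{\left(P,K \right)} = 1^{2} = 1$)
$A{\left(G \right)} = \frac{1 + G}{\frac{1}{3} + G}$ ($A{\left(G \right)} = \frac{G + 1}{G + \frac{1}{3}} = \frac{1 + G}{\frac{1}{3} + G}$)
$A{\left(2 \right)} 38 \left(-26\right) = \frac{3 \left(1 + 2\right)}{1 + 3 \cdot 2} \cdot 38 \left(-26\right) = 3 \frac{1}{1 + 6} \cdot 3 \cdot 38 \left(-26\right) = 3 \cdot \frac{1}{7} \cdot 3 \cdot 38 \left(-26\right) = \frac{9}{7} \cdot 38 \left(-26\right) = \frac{342}{7} \left(-26\right) = - \frac{8892}{7}$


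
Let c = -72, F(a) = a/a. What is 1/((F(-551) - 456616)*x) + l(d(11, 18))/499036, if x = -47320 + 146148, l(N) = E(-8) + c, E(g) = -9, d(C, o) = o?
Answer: -228452163991/1407479488204995 ≈ -0.00016231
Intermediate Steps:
F(a) = 1
l(N) = -81 (l(N) = -9 - 72 = -81)
x = 98828
1/((F(-551) - 456616)*x) + l(d(11, 18))/499036 = 1/((1 - 456616)*98828) - 81/499036 = (1/98828)/(-456615) - 81*1/499036 = -1/456615*1/98828 - 81/499036 = -1/45126347220 - 81/499036 = -228452163991/1407479488204995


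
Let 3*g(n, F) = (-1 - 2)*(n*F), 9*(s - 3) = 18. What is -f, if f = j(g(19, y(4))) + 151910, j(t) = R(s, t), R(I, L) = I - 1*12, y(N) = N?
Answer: -151903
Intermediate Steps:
s = 5 (s = 3 + (1/9)*18 = 3 + 2 = 5)
R(I, L) = -12 + I (R(I, L) = I - 12 = -12 + I)
g(n, F) = -F*n (g(n, F) = ((-1 - 2)*(n*F))/3 = (-3*F*n)/3 = -F*n)
j(t) = -7 (j(t) = -12 + 5 = -7)
f = 151903 (f = -7 + 151910 = 151903)
-f = -1*151903 = -151903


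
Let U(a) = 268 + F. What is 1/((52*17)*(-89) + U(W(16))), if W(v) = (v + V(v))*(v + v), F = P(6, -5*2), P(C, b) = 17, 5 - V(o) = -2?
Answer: -1/78391 ≈ -1.2757e-5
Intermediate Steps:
V(o) = 7 (V(o) = 5 - 1*(-2) = 5 + 2 = 7)
F = 17
W(v) = 2*v*(7 + v) (W(v) = (v + 7)*(v + v) = (7 + v)*(2*v) = 2*v*(7 + v))
U(a) = 285 (U(a) = 268 + 17 = 285)
1/((52*17)*(-89) + U(W(16))) = 1/((52*17)*(-89) + 285) = 1/(884*(-89) + 285) = 1/(-78676 + 285) = 1/(-78391) = -1/78391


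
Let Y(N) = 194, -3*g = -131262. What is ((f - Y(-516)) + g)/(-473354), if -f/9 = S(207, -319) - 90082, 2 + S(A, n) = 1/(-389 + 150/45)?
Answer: -988443639/547670578 ≈ -1.8048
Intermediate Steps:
g = 43754 (g = -⅓*(-131262) = 43754)
S(A, n) = -2317/1157 (S(A, n) = -2 + 1/(-389 + 150/45) = -2 + 1/(-389 + 150*(1/45)) = -2 + 1/(-389 + 10/3) = -2 + 1/(-1157/3) = -2 - 3/1157 = -2317/1157)
f = 938044719/1157 (f = -9*(-2317/1157 - 90082) = -9*(-104227191/1157) = 938044719/1157 ≈ 8.1076e+5)
((f - Y(-516)) + g)/(-473354) = ((938044719/1157 - 1*194) + 43754)/(-473354) = ((938044719/1157 - 194) + 43754)*(-1/473354) = (937820261/1157 + 43754)*(-1/473354) = (988443639/1157)*(-1/473354) = -988443639/547670578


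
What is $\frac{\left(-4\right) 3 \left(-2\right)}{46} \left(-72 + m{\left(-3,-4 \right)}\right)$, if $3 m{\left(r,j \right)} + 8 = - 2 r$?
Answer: $- \frac{872}{23} \approx -37.913$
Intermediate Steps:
$m{\left(r,j \right)} = - \frac{8}{3} - \frac{2 r}{3}$ ($m{\left(r,j \right)} = - \frac{8}{3} + \frac{\left(-2\right) r}{3} = - \frac{8}{3} - \frac{2 r}{3}$)
$\frac{\left(-4\right) 3 \left(-2\right)}{46} \left(-72 + m{\left(-3,-4 \right)}\right) = \frac{\left(-4\right) 3 \left(-2\right)}{46} \left(-72 - \frac{2}{3}\right) = \left(-12\right) \left(-2\right) \frac{1}{46} \left(-72 + \left(- \frac{8}{3} + 2\right)\right) = 24 \cdot \frac{1}{46} \left(-72 - \frac{2}{3}\right) = \frac{12}{23} \left(- \frac{218}{3}\right) = - \frac{872}{23}$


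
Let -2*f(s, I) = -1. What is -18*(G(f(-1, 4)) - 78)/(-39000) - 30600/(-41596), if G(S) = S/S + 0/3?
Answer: 47322831/67593500 ≈ 0.70011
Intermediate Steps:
f(s, I) = 1/2 (f(s, I) = -1/2*(-1) = 1/2)
G(S) = 1 (G(S) = 1 + 0*(1/3) = 1 + 0 = 1)
-18*(G(f(-1, 4)) - 78)/(-39000) - 30600/(-41596) = -18*(1 - 78)/(-39000) - 30600/(-41596) = -18*(-77)*(-1/39000) - 30600*(-1/41596) = 1386*(-1/39000) + 7650/10399 = -231/6500 + 7650/10399 = 47322831/67593500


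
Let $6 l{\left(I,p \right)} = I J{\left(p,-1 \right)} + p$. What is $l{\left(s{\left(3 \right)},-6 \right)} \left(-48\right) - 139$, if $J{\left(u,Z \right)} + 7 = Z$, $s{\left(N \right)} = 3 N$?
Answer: $485$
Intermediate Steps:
$J{\left(u,Z \right)} = -7 + Z$
$l{\left(I,p \right)} = - \frac{4 I}{3} + \frac{p}{6}$ ($l{\left(I,p \right)} = \frac{I \left(-7 - 1\right) + p}{6} = \frac{I \left(-8\right) + p}{6} = \frac{- 8 I + p}{6} = \frac{p - 8 I}{6} = - \frac{4 I}{3} + \frac{p}{6}$)
$l{\left(s{\left(3 \right)},-6 \right)} \left(-48\right) - 139 = \left(- \frac{4 \cdot 3 \cdot 3}{3} + \frac{1}{6} \left(-6\right)\right) \left(-48\right) - 139 = \left(\left(- \frac{4}{3}\right) 9 - 1\right) \left(-48\right) - 139 = \left(-12 - 1\right) \left(-48\right) - 139 = \left(-13\right) \left(-48\right) - 139 = 624 - 139 = 485$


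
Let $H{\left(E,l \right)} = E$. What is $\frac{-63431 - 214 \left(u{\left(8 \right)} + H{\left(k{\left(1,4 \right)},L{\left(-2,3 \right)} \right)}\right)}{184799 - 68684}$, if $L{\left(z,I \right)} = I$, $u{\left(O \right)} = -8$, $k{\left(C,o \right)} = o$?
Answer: $- \frac{12515}{23223} \approx -0.53891$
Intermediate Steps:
$\frac{-63431 - 214 \left(u{\left(8 \right)} + H{\left(k{\left(1,4 \right)},L{\left(-2,3 \right)} \right)}\right)}{184799 - 68684} = \frac{-63431 - 214 \left(-8 + 4\right)}{184799 - 68684} = \frac{-63431 - -856}{116115} = \left(-63431 + 856\right) \frac{1}{116115} = \left(-62575\right) \frac{1}{116115} = - \frac{12515}{23223}$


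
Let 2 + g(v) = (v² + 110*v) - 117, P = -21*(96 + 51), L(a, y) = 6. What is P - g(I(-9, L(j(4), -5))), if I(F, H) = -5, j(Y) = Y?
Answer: -2443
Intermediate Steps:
P = -3087 (P = -21*147 = -3087)
g(v) = -119 + v² + 110*v (g(v) = -2 + ((v² + 110*v) - 117) = -2 + (-117 + v² + 110*v) = -119 + v² + 110*v)
P - g(I(-9, L(j(4), -5))) = -3087 - (-119 + (-5)² + 110*(-5)) = -3087 - (-119 + 25 - 550) = -3087 - 1*(-644) = -3087 + 644 = -2443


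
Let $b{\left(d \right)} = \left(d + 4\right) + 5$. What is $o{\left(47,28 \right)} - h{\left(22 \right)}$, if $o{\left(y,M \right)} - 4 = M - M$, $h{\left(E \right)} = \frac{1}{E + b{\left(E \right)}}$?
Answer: $\frac{211}{53} \approx 3.9811$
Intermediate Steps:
$b{\left(d \right)} = 9 + d$ ($b{\left(d \right)} = \left(4 + d\right) + 5 = 9 + d$)
$h{\left(E \right)} = \frac{1}{9 + 2 E}$ ($h{\left(E \right)} = \frac{1}{E + \left(9 + E\right)} = \frac{1}{9 + 2 E}$)
$o{\left(y,M \right)} = 4$ ($o{\left(y,M \right)} = 4 + \left(M - M\right) = 4 + 0 = 4$)
$o{\left(47,28 \right)} - h{\left(22 \right)} = 4 - \frac{1}{9 + 2 \cdot 22} = 4 - \frac{1}{9 + 44} = 4 - \frac{1}{53} = \frac{211}{53}$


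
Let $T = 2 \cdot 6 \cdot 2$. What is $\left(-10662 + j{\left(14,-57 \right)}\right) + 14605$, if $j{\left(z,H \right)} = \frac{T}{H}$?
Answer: $\frac{74909}{19} \approx 3942.6$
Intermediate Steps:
$T = 24$ ($T = 12 \cdot 2 = 24$)
$j{\left(z,H \right)} = \frac{24}{H}$
$\left(-10662 + j{\left(14,-57 \right)}\right) + 14605 = \left(-10662 + \frac{24}{-57}\right) + 14605 = \left(-10662 + 24 \left(- \frac{1}{57}\right)\right) + 14605 = \left(-10662 - \frac{8}{19}\right) + 14605 = - \frac{202586}{19} + 14605 = \frac{74909}{19}$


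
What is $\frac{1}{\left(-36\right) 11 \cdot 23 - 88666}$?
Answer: $- \frac{1}{97774} \approx -1.0228 \cdot 10^{-5}$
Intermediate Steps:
$\frac{1}{\left(-36\right) 11 \cdot 23 - 88666} = \frac{1}{\left(-396\right) 23 - 88666} = \frac{1}{-9108 - 88666} = \frac{1}{-97774} = - \frac{1}{97774}$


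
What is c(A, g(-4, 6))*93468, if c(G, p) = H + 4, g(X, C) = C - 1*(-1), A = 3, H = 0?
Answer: 373872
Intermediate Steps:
g(X, C) = 1 + C (g(X, C) = C + 1 = 1 + C)
c(G, p) = 4 (c(G, p) = 0 + 4 = 4)
c(A, g(-4, 6))*93468 = 4*93468 = 373872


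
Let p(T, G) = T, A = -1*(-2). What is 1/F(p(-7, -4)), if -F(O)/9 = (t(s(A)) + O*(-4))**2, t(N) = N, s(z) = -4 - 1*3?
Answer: -1/3969 ≈ -0.00025195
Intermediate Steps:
A = 2
s(z) = -7 (s(z) = -4 - 3 = -7)
F(O) = -9*(-7 - 4*O)**2 (F(O) = -9*(-7 + O*(-4))**2 = -9*(-7 - 4*O)**2)
1/F(p(-7, -4)) = 1/(-9*(7 + 4*(-7))**2) = 1/(-9*(7 - 28)**2) = 1/(-9*(-21)**2) = 1/(-9*441) = 1/(-3969) = -1/3969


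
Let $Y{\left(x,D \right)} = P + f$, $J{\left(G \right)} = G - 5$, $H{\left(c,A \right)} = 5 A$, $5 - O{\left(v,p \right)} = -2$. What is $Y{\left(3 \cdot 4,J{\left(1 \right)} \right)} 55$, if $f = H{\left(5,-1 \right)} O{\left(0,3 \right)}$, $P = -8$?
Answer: $-2365$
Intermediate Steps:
$O{\left(v,p \right)} = 7$ ($O{\left(v,p \right)} = 5 - -2 = 5 + 2 = 7$)
$f = -35$ ($f = 5 \left(-1\right) 7 = \left(-5\right) 7 = -35$)
$J{\left(G \right)} = -5 + G$
$Y{\left(x,D \right)} = -43$ ($Y{\left(x,D \right)} = -8 - 35 = -43$)
$Y{\left(3 \cdot 4,J{\left(1 \right)} \right)} 55 = \left(-43\right) 55 = -2365$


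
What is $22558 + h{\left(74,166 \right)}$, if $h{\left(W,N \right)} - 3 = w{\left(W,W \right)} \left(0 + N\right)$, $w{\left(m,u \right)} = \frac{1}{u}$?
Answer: $\frac{834840}{37} \approx 22563.0$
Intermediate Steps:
$h{\left(W,N \right)} = 3 + \frac{N}{W}$ ($h{\left(W,N \right)} = 3 + \frac{0 + N}{W} = 3 + \frac{N}{W}$)
$22558 + h{\left(74,166 \right)} = 22558 + \left(3 + \frac{166}{74}\right) = 22558 + \left(3 + 166 \cdot \frac{1}{74}\right) = 22558 + \left(3 + \frac{83}{37}\right) = 22558 + \frac{194}{37} = \frac{834840}{37}$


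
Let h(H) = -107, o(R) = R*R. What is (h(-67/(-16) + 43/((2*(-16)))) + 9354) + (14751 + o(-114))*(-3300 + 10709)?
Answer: 205586770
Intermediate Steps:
o(R) = R²
(h(-67/(-16) + 43/((2*(-16)))) + 9354) + (14751 + o(-114))*(-3300 + 10709) = (-107 + 9354) + (14751 + (-114)²)*(-3300 + 10709) = 9247 + (14751 + 12996)*7409 = 9247 + 27747*7409 = 9247 + 205577523 = 205586770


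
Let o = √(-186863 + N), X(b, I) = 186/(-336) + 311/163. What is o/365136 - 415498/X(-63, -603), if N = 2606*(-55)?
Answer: -3792665744/12363 + I*√330193/365136 ≈ -3.0678e+5 + 0.0015737*I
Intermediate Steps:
X(b, I) = 12363/9128 (X(b, I) = 186*(-1/336) + 311*(1/163) = -31/56 + 311/163 = 12363/9128)
N = -143330
o = I*√330193 (o = √(-186863 - 143330) = √(-330193) = I*√330193 ≈ 574.62*I)
o/365136 - 415498/X(-63, -603) = (I*√330193)/365136 - 415498/12363/9128 = (I*√330193)*(1/365136) - 415498*9128/12363 = I*√330193/365136 - 3792665744/12363 = -3792665744/12363 + I*√330193/365136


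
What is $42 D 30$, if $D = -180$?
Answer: $-226800$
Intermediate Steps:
$42 D 30 = 42 \left(-180\right) 30 = \left(-7560\right) 30 = -226800$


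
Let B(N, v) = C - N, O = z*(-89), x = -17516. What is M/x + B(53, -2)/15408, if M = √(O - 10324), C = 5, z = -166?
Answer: -1/321 - 5*√178/17516 ≈ -0.0069237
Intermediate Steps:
O = 14774 (O = -166*(-89) = 14774)
M = 5*√178 (M = √(14774 - 10324) = √4450 = 5*√178 ≈ 66.708)
B(N, v) = 5 - N
M/x + B(53, -2)/15408 = (5*√178)/(-17516) + (5 - 1*53)/15408 = (5*√178)*(-1/17516) + (5 - 53)*(1/15408) = -5*√178/17516 - 48*1/15408 = -5*√178/17516 - 1/321 = -1/321 - 5*√178/17516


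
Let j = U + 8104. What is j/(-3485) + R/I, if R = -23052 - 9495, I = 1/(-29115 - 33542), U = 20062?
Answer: 7106951337649/3485 ≈ 2.0393e+9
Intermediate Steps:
j = 28166 (j = 20062 + 8104 = 28166)
I = -1/62657 (I = 1/(-62657) = -1/62657 ≈ -1.5960e-5)
R = -32547
j/(-3485) + R/I = 28166/(-3485) - 32547/(-1/62657) = 28166*(-1/3485) - 32547*(-62657) = -28166/3485 + 2039297379 = 7106951337649/3485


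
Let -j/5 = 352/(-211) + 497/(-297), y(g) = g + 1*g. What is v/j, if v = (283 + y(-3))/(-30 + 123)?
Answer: 5786253/32458705 ≈ 0.17827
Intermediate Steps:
y(g) = 2*g (y(g) = g + g = 2*g)
j = 1047055/62667 (j = -5*(352/(-211) + 497/(-297)) = -5*(352*(-1/211) + 497*(-1/297)) = -5*(-352/211 - 497/297) = -5*(-209411/62667) = 1047055/62667 ≈ 16.708)
v = 277/93 (v = (283 + 2*(-3))/(-30 + 123) = (283 - 6)/93 = 277*(1/93) = 277/93 ≈ 2.9785)
v/j = 277/(93*(1047055/62667)) = (277/93)*(62667/1047055) = 5786253/32458705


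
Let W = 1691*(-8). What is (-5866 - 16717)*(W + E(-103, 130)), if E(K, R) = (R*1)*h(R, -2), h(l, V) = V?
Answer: 311374404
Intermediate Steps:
W = -13528
E(K, R) = -2*R (E(K, R) = (R*1)*(-2) = R*(-2) = -2*R)
(-5866 - 16717)*(W + E(-103, 130)) = (-5866 - 16717)*(-13528 - 2*130) = -22583*(-13528 - 260) = -22583*(-13788) = 311374404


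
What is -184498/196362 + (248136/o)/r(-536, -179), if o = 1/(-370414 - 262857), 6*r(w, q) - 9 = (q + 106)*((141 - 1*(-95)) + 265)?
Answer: 7713949957484765/299157507 ≈ 2.5786e+7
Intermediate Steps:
r(w, q) = 17705/2 + 167*q/2 (r(w, q) = 3/2 + ((q + 106)*((141 - 1*(-95)) + 265))/6 = 3/2 + ((106 + q)*((141 + 95) + 265))/6 = 3/2 + ((106 + q)*(236 + 265))/6 = 3/2 + ((106 + q)*501)/6 = 3/2 + (53106 + 501*q)/6 = 3/2 + (8851 + 167*q/2) = 17705/2 + 167*q/2)
o = -1/633271 (o = 1/(-633271) = -1/633271 ≈ -1.5791e-6)
-184498/196362 + (248136/o)/r(-536, -179) = -184498/196362 + (248136/(-1/633271))/(17705/2 + (167/2)*(-179)) = -184498*1/196362 + (248136*(-633271))/(17705/2 - 29893/2) = -92249/98181 - 157137332856/(-6094) = -92249/98181 - 157137332856*(-1/6094) = -92249/98181 + 78568666428/3047 = 7713949957484765/299157507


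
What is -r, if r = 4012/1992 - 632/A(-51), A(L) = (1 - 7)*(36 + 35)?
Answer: -41223/11786 ≈ -3.4976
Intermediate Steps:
A(L) = -426 (A(L) = -6*71 = -426)
r = 41223/11786 (r = 4012/1992 - 632/(-426) = 4012*(1/1992) - 632*(-1/426) = 1003/498 + 316/213 = 41223/11786 ≈ 3.4976)
-r = -1*41223/11786 = -41223/11786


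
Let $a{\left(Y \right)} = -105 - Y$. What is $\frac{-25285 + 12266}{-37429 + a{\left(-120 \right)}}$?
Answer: $\frac{13019}{37414} \approx 0.34797$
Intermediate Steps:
$\frac{-25285 + 12266}{-37429 + a{\left(-120 \right)}} = \frac{-25285 + 12266}{-37429 - -15} = - \frac{13019}{-37429 + \left(-105 + 120\right)} = - \frac{13019}{-37429 + 15} = - \frac{13019}{-37414} = \left(-13019\right) \left(- \frac{1}{37414}\right) = \frac{13019}{37414}$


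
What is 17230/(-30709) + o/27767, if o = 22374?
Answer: 208657756/852696803 ≈ 0.24470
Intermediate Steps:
17230/(-30709) + o/27767 = 17230/(-30709) + 22374/27767 = 17230*(-1/30709) + 22374*(1/27767) = -17230/30709 + 22374/27767 = 208657756/852696803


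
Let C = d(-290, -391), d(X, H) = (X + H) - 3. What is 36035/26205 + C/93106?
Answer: 333715049/243984273 ≈ 1.3678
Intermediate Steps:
d(X, H) = -3 + H + X (d(X, H) = (H + X) - 3 = -3 + H + X)
C = -684 (C = -3 - 391 - 290 = -684)
36035/26205 + C/93106 = 36035/26205 - 684/93106 = 36035*(1/26205) - 684*1/93106 = 7207/5241 - 342/46553 = 333715049/243984273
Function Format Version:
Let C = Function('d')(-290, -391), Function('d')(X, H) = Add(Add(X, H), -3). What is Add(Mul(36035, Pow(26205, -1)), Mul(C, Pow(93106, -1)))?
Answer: Rational(333715049, 243984273) ≈ 1.3678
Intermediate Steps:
Function('d')(X, H) = Add(-3, H, X) (Function('d')(X, H) = Add(Add(H, X), -3) = Add(-3, H, X))
C = -684 (C = Add(-3, -391, -290) = -684)
Add(Mul(36035, Pow(26205, -1)), Mul(C, Pow(93106, -1))) = Add(Mul(36035, Pow(26205, -1)), Mul(-684, Pow(93106, -1))) = Add(Mul(36035, Rational(1, 26205)), Mul(-684, Rational(1, 93106))) = Add(Rational(7207, 5241), Rational(-342, 46553)) = Rational(333715049, 243984273)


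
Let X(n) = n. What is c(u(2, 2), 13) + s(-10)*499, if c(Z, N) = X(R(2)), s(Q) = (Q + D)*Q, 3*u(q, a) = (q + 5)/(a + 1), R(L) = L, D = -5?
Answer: 74852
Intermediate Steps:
u(q, a) = (5 + q)/(3*(1 + a)) (u(q, a) = ((q + 5)/(a + 1))/3 = ((5 + q)/(1 + a))/3 = (5 + q)/(3*(1 + a)))
s(Q) = Q*(-5 + Q) (s(Q) = (Q - 5)*Q = (-5 + Q)*Q = Q*(-5 + Q))
c(Z, N) = 2
c(u(2, 2), 13) + s(-10)*499 = 2 - 10*(-5 - 10)*499 = 2 - 10*(-15)*499 = 2 + 150*499 = 2 + 74850 = 74852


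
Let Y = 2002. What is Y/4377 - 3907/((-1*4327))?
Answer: 25763593/18939279 ≈ 1.3603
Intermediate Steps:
Y/4377 - 3907/((-1*4327)) = 2002/4377 - 3907/((-1*4327)) = 2002*(1/4377) - 3907/(-4327) = 2002/4377 - 3907*(-1/4327) = 2002/4377 + 3907/4327 = 25763593/18939279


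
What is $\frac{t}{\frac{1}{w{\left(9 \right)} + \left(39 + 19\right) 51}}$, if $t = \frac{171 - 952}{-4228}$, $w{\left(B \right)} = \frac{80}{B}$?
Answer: $\frac{10427131}{19026} \approx 548.05$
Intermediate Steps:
$t = \frac{781}{4228}$ ($t = \left(171 - 952\right) \left(- \frac{1}{4228}\right) = \left(-781\right) \left(- \frac{1}{4228}\right) = \frac{781}{4228} \approx 0.18472$)
$\frac{t}{\frac{1}{w{\left(9 \right)} + \left(39 + 19\right) 51}} = \frac{781}{4228 \frac{1}{\frac{80}{9} + \left(39 + 19\right) 51}} = \frac{781}{4228 \frac{1}{80 \cdot \frac{1}{9} + 58 \cdot 51}} = \frac{781}{4228 \frac{1}{\frac{80}{9} + 2958}} = \frac{781}{4228 \frac{1}{\frac{26702}{9}}} = \frac{781}{4228 \cdot \frac{9}{26702}} = \frac{781}{4228} \cdot \frac{26702}{9} = \frac{10427131}{19026}$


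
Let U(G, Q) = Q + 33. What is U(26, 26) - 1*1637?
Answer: -1578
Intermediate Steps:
U(G, Q) = 33 + Q
U(26, 26) - 1*1637 = (33 + 26) - 1*1637 = 59 - 1637 = -1578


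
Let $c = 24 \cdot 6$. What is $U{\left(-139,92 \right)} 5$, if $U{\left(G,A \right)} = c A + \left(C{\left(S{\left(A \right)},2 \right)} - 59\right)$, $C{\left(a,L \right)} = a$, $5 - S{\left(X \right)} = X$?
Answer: $65510$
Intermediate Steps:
$S{\left(X \right)} = 5 - X$
$c = 144$
$U{\left(G,A \right)} = -54 + 143 A$ ($U{\left(G,A \right)} = 144 A - \left(54 + A\right) = -54 + 143 A$)
$U{\left(-139,92 \right)} 5 = \left(-54 + 143 \cdot 92\right) 5 = \left(-54 + 13156\right) 5 = 13102 \cdot 5 = 65510$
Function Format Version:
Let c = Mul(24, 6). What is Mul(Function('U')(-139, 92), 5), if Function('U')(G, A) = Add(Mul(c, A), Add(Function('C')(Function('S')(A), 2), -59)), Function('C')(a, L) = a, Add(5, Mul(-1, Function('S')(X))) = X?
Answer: 65510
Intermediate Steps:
Function('S')(X) = Add(5, Mul(-1, X))
c = 144
Function('U')(G, A) = Add(-54, Mul(143, A)) (Function('U')(G, A) = Add(Mul(144, A), Add(Add(5, Mul(-1, A)), -59)) = Add(Mul(144, A), Add(-54, Mul(-1, A))) = Add(-54, Mul(143, A)))
Mul(Function('U')(-139, 92), 5) = Mul(Add(-54, Mul(143, 92)), 5) = Mul(Add(-54, 13156), 5) = Mul(13102, 5) = 65510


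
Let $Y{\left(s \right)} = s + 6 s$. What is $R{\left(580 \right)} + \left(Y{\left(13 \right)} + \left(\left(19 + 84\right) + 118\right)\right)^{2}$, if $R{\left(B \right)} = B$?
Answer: $97924$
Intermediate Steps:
$Y{\left(s \right)} = 7 s$
$R{\left(580 \right)} + \left(Y{\left(13 \right)} + \left(\left(19 + 84\right) + 118\right)\right)^{2} = 580 + \left(7 \cdot 13 + \left(\left(19 + 84\right) + 118\right)\right)^{2} = 580 + \left(91 + \left(103 + 118\right)\right)^{2} = 580 + \left(91 + 221\right)^{2} = 580 + 312^{2} = 580 + 97344 = 97924$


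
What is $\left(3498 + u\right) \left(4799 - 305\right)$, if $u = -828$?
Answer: $11998980$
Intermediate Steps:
$\left(3498 + u\right) \left(4799 - 305\right) = \left(3498 - 828\right) \left(4799 - 305\right) = 2670 \cdot 4494 = 11998980$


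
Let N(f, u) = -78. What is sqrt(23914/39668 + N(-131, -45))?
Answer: I*sqrt(30447074230)/19834 ≈ 8.7976*I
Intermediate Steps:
sqrt(23914/39668 + N(-131, -45)) = sqrt(23914/39668 - 78) = sqrt(23914*(1/39668) - 78) = sqrt(11957/19834 - 78) = sqrt(-1535095/19834) = I*sqrt(30447074230)/19834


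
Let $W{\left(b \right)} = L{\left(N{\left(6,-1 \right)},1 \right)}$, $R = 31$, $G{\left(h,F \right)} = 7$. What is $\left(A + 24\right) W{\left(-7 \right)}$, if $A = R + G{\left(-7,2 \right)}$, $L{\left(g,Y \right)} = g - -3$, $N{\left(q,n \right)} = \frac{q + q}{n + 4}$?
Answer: $434$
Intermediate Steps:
$N{\left(q,n \right)} = \frac{2 q}{4 + n}$
$L{\left(g,Y \right)} = 3 + g$ ($L{\left(g,Y \right)} = g + 3 = 3 + g$)
$W{\left(b \right)} = 7$ ($W{\left(b \right)} = 3 + 2 \cdot 6 \frac{1}{4 - 1} = 3 + 2 \cdot 6 \cdot \frac{1}{3} = 3 + 4 = 7$)
$A = 38$ ($A = 31 + 7 = 38$)
$\left(A + 24\right) W{\left(-7 \right)} = \left(38 + 24\right) 7 = 62 \cdot 7 = 434$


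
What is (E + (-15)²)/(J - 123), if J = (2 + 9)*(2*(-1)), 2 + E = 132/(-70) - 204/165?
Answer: -84653/55825 ≈ -1.5164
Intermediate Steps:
E = -1972/385 (E = -2 + (132/(-70) - 204/165) = -2 + (132*(-1/70) - 204*1/165) = -2 + (-66/35 - 68/55) = -2 - 1202/385 = -1972/385 ≈ -5.1221)
J = -22 (J = 11*(-2) = -22)
(E + (-15)²)/(J - 123) = (-1972/385 + (-15)²)/(-22 - 123) = (-1972/385 + 225)/(-145) = (84653/385)*(-1/145) = -84653/55825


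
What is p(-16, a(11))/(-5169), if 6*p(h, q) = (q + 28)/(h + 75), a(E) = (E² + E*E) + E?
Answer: -281/1829826 ≈ -0.00015357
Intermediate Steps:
a(E) = E + 2*E² (a(E) = (E² + E²) + E = 2*E² + E = E + 2*E²)
p(h, q) = (28 + q)/(6*(75 + h)) (p(h, q) = ((q + 28)/(h + 75))/6 = ((28 + q)/(75 + h))/6 = (28 + q)/(6*(75 + h)))
p(-16, a(11))/(-5169) = ((28 + 11*(1 + 2*11))/(6*(75 - 16)))/(-5169) = ((⅙)*(28 + 11*(1 + 22))/59)*(-1/5169) = ((⅙)*(1/59)*(28 + 11*23))*(-1/5169) = ((⅙)*(1/59)*(28 + 253))*(-1/5169) = ((⅙)*(1/59)*281)*(-1/5169) = (281/354)*(-1/5169) = -281/1829826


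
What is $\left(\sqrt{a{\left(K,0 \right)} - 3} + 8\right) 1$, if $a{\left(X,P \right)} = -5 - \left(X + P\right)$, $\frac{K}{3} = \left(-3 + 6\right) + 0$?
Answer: $8 + i \sqrt{17} \approx 8.0 + 4.1231 i$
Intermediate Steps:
$K = 9$ ($K = 3 \left(\left(-3 + 6\right) + 0\right) = 3 \left(3 + 0\right) = 3 \cdot 3 = 9$)
$a{\left(X,P \right)} = -5 - P - X$ ($a{\left(X,P \right)} = -5 - \left(P + X\right) = -5 - P - X$)
$\left(\sqrt{a{\left(K,0 \right)} - 3} + 8\right) 1 = \left(\sqrt{\left(-5 - 0 - 9\right) - 3} + 8\right) 1 = \left(\sqrt{\left(-5 + 0 - 9\right) - 3} + 8\right) 1 = \left(\sqrt{-14 - 3} + 8\right) 1 = \left(\sqrt{-17} + 8\right) 1 = \left(i \sqrt{17} + 8\right) 1 = \left(8 + i \sqrt{17}\right) 1 = 8 + i \sqrt{17}$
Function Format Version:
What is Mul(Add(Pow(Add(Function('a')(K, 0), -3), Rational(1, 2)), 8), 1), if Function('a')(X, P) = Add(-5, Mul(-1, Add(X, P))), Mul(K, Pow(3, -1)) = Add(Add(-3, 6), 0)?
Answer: Add(8, Mul(I, Pow(17, Rational(1, 2)))) ≈ Add(8.0000, Mul(4.1231, I))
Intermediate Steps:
K = 9 (K = Mul(3, Add(Add(-3, 6), 0)) = Mul(3, Add(3, 0)) = Mul(3, 3) = 9)
Function('a')(X, P) = Add(-5, Mul(-1, P), Mul(-1, X)) (Function('a')(X, P) = Add(-5, Mul(-1, Add(P, X))) = Add(-5, Add(Mul(-1, P), Mul(-1, X))) = Add(-5, Mul(-1, P), Mul(-1, X)))
Mul(Add(Pow(Add(Function('a')(K, 0), -3), Rational(1, 2)), 8), 1) = Mul(Add(Pow(Add(Add(-5, Mul(-1, 0), Mul(-1, 9)), -3), Rational(1, 2)), 8), 1) = Mul(Add(Pow(Add(Add(-5, 0, -9), -3), Rational(1, 2)), 8), 1) = Mul(Add(Pow(Add(-14, -3), Rational(1, 2)), 8), 1) = Mul(Add(Pow(-17, Rational(1, 2)), 8), 1) = Mul(Add(Mul(I, Pow(17, Rational(1, 2))), 8), 1) = Mul(Add(8, Mul(I, Pow(17, Rational(1, 2)))), 1) = Add(8, Mul(I, Pow(17, Rational(1, 2))))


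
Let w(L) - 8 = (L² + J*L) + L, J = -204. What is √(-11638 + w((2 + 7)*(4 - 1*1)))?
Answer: I*√16382 ≈ 127.99*I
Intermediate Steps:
w(L) = 8 + L² - 203*L (w(L) = 8 + ((L² - 204*L) + L) = 8 + (L² - 203*L) = 8 + L² - 203*L)
√(-11638 + w((2 + 7)*(4 - 1*1))) = √(-11638 + (8 + ((2 + 7)*(4 - 1*1))² - 203*(2 + 7)*(4 - 1*1))) = √(-11638 + (8 + (9*(4 - 1))² - 1827*(4 - 1))) = √(-11638 + (8 + (9*3)² - 1827*3)) = √(-11638 + (8 + 27² - 203*27)) = √(-11638 + (8 + 729 - 5481)) = √(-11638 - 4744) = √(-16382) = I*√16382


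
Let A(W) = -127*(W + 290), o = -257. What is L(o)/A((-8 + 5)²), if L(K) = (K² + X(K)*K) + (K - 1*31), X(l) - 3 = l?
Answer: -131039/37973 ≈ -3.4508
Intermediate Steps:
X(l) = 3 + l
L(K) = -31 + K + K² + K*(3 + K) (L(K) = (K² + (3 + K)*K) + (K - 1*31) = (K² + K*(3 + K)) + (K - 31) = (K² + K*(3 + K)) + (-31 + K) = -31 + K + K² + K*(3 + K))
A(W) = -36830 - 127*W (A(W) = -127*(290 + W) = -36830 - 127*W)
L(o)/A((-8 + 5)²) = (-31 + 2*(-257)² + 4*(-257))/(-36830 - 127*(-8 + 5)²) = (-31 + 2*66049 - 1028)/(-36830 - 127*(-3)²) = (-31 + 132098 - 1028)/(-36830 - 127*9) = 131039/(-36830 - 1143) = 131039/(-37973) = 131039*(-1/37973) = -131039/37973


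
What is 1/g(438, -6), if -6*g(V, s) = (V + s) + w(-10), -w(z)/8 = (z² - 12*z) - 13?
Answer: 1/204 ≈ 0.0049020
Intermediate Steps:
w(z) = 104 - 8*z² + 96*z (w(z) = -8*((z² - 12*z) - 13) = -8*(-13 + z² - 12*z) = 104 - 8*z² + 96*z)
g(V, s) = 276 - V/6 - s/6 (g(V, s) = -((V + s) + (104 - 8*(-10)² + 96*(-10)))/6 = -((V + s) + (104 - 8*100 - 960))/6 = -((V + s) + (104 - 800 - 960))/6 = -((V + s) - 1656)/6 = -(-1656 + V + s)/6 = 276 - V/6 - s/6)
1/g(438, -6) = 1/(276 - ⅙*438 - ⅙*(-6)) = 1/(276 - 73 + 1) = 1/204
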